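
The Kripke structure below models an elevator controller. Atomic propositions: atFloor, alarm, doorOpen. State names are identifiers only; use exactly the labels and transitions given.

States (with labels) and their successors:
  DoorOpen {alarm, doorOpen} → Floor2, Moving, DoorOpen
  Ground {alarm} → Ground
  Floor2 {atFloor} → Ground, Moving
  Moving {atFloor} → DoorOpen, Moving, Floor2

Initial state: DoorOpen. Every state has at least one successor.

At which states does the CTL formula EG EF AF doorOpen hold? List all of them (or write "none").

States satisfying EF AF doorOpen: {DoorOpen, Floor2, Moving}.
States satisfying EG EF AF doorOpen: {DoorOpen, Floor2, Moving}.

{DoorOpen, Floor2, Moving}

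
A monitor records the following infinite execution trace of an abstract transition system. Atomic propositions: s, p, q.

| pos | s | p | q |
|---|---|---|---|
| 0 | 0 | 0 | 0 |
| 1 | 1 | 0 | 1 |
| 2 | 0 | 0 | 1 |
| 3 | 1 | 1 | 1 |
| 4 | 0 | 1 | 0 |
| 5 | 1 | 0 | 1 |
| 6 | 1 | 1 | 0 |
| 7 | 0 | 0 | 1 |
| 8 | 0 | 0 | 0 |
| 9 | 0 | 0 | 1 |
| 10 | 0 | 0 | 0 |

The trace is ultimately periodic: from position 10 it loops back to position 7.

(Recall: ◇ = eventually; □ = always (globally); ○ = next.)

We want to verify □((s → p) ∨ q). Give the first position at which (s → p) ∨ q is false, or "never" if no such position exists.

never

(s → p) ∨ q holds at every position 0..10, and those are all the positions the trace ever visits, so the invariant □((s → p) ∨ q) is never violated.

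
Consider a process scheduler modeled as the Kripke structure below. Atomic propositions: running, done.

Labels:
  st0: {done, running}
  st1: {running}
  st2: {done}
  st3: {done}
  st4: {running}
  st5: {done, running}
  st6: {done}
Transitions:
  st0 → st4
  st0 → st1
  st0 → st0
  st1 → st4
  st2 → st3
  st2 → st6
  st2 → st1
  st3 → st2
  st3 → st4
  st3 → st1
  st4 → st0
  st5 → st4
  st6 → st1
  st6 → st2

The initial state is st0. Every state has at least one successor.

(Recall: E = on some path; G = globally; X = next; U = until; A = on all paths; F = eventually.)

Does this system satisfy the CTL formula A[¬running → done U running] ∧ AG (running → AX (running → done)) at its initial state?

No

States satisfying ¬running → done: {st0, st1, st2, st3, st4, st5, st6}.
States satisfying running: {st0, st1, st4, st5}.
States satisfying A[¬running → done U running]: {st0, st1, st4, st5}.
States satisfying running → AX (running → done): {st2, st3, st4, st6}.
States satisfying AG (running → AX (running → done)): ∅.
States satisfying A[¬running → done U running] ∧ AG (running → AX (running → done)): ∅.
st0 ∉ Sat(A[¬running → done U running] ∧ AG (running → AX (running → done))).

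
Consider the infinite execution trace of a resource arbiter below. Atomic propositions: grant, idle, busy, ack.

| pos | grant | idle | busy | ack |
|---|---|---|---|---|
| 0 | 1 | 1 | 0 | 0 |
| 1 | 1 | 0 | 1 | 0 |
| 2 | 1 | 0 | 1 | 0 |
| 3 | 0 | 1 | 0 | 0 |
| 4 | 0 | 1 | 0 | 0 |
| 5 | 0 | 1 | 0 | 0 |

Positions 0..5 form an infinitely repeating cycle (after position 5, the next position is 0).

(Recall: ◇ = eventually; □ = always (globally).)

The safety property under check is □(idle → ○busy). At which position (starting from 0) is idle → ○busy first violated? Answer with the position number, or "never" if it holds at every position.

Check idle → ○busy at each position in order: 0 ✓, 1 ✓, 2 ✓.
At position 3 the labels are {idle} and the next position 4 has {idle}, so idle → ○busy is false there. This is the first violation.

3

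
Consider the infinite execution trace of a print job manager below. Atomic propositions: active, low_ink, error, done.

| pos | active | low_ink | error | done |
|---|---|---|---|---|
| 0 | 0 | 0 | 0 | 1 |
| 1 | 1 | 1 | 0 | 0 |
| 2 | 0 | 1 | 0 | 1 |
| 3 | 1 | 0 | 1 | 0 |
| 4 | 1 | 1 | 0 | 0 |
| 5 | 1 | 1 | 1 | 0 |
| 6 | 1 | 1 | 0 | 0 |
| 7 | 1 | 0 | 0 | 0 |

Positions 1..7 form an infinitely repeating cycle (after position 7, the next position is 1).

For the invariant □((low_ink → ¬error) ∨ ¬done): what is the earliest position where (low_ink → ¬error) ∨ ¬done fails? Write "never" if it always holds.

(low_ink → ¬error) ∨ ¬done holds at every position 0..7, and those are all the positions the trace ever visits, so the invariant □((low_ink → ¬error) ∨ ¬done) is never violated.

never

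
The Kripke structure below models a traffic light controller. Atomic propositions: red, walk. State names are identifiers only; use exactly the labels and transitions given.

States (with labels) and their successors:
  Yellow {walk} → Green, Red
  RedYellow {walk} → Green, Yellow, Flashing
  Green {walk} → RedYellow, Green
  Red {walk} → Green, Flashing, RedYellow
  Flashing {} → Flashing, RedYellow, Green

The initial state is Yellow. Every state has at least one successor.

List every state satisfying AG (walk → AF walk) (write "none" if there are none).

{Yellow, RedYellow, Green, Red, Flashing}

States satisfying walk → AF walk: {Yellow, RedYellow, Green, Red, Flashing}.
States satisfying AG (walk → AF walk): {Yellow, RedYellow, Green, Red, Flashing}.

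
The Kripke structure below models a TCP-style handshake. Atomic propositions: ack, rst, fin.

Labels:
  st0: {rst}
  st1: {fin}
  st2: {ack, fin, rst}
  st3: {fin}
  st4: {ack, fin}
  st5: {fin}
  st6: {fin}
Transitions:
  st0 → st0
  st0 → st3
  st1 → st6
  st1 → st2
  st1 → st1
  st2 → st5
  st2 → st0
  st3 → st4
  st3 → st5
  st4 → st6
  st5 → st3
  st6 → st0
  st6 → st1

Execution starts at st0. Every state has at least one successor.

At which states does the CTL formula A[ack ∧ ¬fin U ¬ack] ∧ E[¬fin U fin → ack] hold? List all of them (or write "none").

{st0}

States satisfying ack ∧ ¬fin: ∅.
States satisfying ¬ack: {st0, st1, st3, st5, st6}.
States satisfying A[ack ∧ ¬fin U ¬ack]: {st0, st1, st3, st5, st6}.
States satisfying ¬fin: {st0}.
States satisfying fin → ack: {st0, st2, st4}.
States satisfying E[¬fin U fin → ack]: {st0, st2, st4}.
States satisfying A[ack ∧ ¬fin U ¬ack] ∧ E[¬fin U fin → ack]: {st0}.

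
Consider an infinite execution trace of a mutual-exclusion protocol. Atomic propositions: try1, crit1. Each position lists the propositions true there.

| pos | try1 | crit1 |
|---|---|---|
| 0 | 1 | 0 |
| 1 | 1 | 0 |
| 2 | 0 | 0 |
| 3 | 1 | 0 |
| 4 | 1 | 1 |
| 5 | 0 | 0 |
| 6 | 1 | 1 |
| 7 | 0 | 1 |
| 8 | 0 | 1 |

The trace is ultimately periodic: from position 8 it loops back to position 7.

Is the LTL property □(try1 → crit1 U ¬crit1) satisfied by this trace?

Violated

try1 → crit1 U ¬crit1 must hold at every position from 0 onward. It fails at position 6, so □(try1 → crit1 U ¬crit1) is false.
Positions where try1 holds: 0, 1, 3, 4, 6.
Check crit1 U ¬crit1 at each: 0→ok, 1→ok, 3→ok, 4→ok, 6→fails.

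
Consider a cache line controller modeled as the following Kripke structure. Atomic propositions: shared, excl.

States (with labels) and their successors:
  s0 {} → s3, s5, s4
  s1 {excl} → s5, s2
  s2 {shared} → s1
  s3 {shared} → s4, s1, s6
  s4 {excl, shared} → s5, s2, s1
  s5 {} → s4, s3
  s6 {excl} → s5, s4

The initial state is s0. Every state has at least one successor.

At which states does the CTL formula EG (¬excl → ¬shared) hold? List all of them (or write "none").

{s0, s1, s4, s5, s6}

States satisfying ¬excl → ¬shared: {s0, s1, s4, s5, s6}.
States satisfying EG (¬excl → ¬shared): {s0, s1, s4, s5, s6}.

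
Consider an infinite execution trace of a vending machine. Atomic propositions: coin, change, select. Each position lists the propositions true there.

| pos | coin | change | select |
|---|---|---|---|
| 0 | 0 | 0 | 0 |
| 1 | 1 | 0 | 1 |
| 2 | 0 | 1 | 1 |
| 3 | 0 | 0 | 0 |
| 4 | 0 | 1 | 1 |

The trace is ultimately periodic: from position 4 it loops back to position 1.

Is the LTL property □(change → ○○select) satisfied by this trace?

Holds

change → ○○select holds at every position 0..4, and those are all positions ever visited, so □(change → ○○select) holds.
Positions where change holds: 2, 4.
Check ○○select at each: 2→ok, 4→ok.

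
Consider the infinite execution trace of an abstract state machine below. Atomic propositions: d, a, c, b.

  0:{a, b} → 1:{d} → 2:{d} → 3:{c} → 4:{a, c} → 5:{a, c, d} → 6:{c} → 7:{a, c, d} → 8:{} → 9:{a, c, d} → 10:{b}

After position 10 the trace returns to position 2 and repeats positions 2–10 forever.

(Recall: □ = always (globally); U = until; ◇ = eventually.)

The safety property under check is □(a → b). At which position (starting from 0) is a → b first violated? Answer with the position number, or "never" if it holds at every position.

4

Check a → b at each position in order: 0 ✓, 1 ✓, 2 ✓, 3 ✓.
At position 4 the labels are {a, c}, so a → b is false there. This is the first violation.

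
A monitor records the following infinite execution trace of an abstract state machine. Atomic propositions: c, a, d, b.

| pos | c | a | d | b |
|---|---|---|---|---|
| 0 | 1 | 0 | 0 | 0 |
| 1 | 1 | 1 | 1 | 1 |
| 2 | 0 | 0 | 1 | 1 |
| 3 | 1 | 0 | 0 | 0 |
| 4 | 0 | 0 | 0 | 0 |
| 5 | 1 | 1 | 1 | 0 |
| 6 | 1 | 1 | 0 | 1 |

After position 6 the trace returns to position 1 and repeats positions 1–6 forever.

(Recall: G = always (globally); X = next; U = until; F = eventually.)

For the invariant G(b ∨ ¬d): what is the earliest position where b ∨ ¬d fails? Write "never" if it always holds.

Check b ∨ ¬d at each position in order: 0 ✓, 1 ✓, 2 ✓, 3 ✓, 4 ✓.
At position 5 the labels are {a, c, d}, so b ∨ ¬d is false there. This is the first violation.

5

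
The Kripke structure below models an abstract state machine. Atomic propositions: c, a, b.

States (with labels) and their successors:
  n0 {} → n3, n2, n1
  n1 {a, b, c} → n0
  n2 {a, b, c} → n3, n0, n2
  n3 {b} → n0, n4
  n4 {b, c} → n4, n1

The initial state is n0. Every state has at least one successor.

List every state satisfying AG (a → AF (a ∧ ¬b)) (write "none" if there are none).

States satisfying a → AF (a ∧ ¬b): {n0, n3, n4}.
States satisfying AG (a → AF (a ∧ ¬b)): ∅.

none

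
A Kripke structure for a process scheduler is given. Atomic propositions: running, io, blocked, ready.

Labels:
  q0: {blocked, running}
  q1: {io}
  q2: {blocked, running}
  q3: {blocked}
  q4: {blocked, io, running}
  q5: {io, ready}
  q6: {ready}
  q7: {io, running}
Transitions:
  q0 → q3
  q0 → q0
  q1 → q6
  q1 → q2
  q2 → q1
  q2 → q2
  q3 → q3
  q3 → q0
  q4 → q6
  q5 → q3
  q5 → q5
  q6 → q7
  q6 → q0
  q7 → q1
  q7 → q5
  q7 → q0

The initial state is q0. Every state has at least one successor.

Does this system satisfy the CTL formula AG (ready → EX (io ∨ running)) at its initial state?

Yes

States satisfying ready → EX (io ∨ running): {q0, q1, q2, q3, q4, q5, q6, q7}.
States satisfying AG (ready → EX (io ∨ running)): {q0, q1, q2, q3, q4, q5, q6, q7}.
Every state reachable from q0 satisfies ready → EX (io ∨ running).
q0 ∈ Sat(AG (ready → EX (io ∨ running))).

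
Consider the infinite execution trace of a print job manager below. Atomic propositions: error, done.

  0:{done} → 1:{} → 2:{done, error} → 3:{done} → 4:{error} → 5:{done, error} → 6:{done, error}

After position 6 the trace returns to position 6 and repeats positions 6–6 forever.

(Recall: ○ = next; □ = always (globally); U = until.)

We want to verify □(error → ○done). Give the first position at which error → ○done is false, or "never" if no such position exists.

error → ○done holds at every position 0..6, and those are all the positions the trace ever visits, so the invariant □(error → ○done) is never violated.

never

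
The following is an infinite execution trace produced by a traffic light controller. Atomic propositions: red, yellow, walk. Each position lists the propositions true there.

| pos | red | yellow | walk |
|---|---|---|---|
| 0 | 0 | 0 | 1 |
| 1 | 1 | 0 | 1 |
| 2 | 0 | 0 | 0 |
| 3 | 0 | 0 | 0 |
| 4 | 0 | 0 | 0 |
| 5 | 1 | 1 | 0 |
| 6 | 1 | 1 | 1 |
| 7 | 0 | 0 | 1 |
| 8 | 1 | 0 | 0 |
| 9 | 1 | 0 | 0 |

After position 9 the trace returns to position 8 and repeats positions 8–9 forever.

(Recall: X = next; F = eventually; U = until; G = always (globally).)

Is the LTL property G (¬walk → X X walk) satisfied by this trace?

¬walk → X X walk must hold at every position from 0 onward. It fails at position 2, so G (¬walk → X X walk) is false.
Positions where ¬walk holds: 2, 3, 4, 5, 8, 9.
Check X X walk at each: 2→fails, 3→fails, 4→ok, 5→ok, 8→fails, 9→fails.

Does not hold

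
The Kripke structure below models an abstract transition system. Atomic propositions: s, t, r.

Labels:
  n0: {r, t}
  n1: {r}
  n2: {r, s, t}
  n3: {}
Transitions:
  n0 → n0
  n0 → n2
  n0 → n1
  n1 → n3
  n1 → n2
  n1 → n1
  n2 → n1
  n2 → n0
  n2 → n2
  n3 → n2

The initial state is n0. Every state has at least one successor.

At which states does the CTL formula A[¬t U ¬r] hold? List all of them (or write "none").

States satisfying ¬t: {n1, n3}.
States satisfying ¬r: {n3}.
States satisfying A[¬t U ¬r]: {n3}.

{n3}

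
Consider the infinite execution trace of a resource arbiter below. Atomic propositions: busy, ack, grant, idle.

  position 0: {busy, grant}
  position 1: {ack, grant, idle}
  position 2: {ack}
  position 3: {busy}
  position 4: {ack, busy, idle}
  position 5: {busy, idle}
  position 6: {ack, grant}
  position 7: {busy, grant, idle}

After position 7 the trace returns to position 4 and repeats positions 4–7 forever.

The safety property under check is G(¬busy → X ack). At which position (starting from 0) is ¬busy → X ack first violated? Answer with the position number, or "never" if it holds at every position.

Check ¬busy → X ack at each position in order: 0 ✓, 1 ✓.
At position 2 the labels are {ack} and the next position 3 has {busy}, so ¬busy → X ack is false there. This is the first violation.

2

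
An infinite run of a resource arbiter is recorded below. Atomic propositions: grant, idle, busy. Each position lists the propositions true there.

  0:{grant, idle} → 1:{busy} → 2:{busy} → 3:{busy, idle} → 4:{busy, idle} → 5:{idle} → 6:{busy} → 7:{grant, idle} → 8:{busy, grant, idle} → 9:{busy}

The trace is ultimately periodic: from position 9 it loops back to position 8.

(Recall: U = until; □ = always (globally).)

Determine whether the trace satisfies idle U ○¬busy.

Violated

Walking from position 0: at position 1, ○¬busy has not yet held and idle fails, so idle U ○¬busy is false.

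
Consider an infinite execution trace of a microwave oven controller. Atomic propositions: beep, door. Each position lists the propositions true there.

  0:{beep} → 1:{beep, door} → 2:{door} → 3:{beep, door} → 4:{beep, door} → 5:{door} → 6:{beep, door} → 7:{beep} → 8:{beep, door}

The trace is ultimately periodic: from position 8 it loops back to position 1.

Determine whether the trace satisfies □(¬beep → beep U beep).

¬beep → beep U beep must hold at every position from 0 onward. It fails at position 2, so □(¬beep → beep U beep) is false.
Positions where ¬beep holds: 2, 5.
Check beep U beep at each: 2→fails, 5→fails.

No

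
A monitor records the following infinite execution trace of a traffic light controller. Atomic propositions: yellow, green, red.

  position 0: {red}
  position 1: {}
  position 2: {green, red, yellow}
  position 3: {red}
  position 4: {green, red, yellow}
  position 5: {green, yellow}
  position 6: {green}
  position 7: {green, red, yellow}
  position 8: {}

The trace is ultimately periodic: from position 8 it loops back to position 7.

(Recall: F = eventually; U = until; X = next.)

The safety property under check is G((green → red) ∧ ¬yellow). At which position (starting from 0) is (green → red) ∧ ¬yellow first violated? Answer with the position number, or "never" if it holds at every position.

Check (green → red) ∧ ¬yellow at each position in order: 0 ✓, 1 ✓.
At position 2 the labels are {green, red, yellow}, so (green → red) ∧ ¬yellow is false there. This is the first violation.

2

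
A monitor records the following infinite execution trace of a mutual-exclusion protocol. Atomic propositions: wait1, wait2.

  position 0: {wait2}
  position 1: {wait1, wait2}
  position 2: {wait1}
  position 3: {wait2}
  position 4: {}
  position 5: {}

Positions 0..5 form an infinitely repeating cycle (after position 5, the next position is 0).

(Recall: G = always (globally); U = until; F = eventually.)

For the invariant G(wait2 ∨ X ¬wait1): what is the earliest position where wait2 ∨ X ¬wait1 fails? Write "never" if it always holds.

never

wait2 ∨ X ¬wait1 holds at every position 0..5, and those are all the positions the trace ever visits, so the invariant G(wait2 ∨ X ¬wait1) is never violated.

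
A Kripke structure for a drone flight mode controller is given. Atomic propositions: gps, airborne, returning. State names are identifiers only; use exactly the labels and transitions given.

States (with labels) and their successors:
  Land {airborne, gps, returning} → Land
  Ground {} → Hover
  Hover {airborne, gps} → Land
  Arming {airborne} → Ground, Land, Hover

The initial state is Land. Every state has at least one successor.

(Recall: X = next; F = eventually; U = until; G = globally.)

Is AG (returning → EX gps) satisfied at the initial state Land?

States satisfying returning → EX gps: {Land, Ground, Hover, Arming}.
States satisfying AG (returning → EX gps): {Land, Ground, Hover, Arming}.
Every state reachable from Land satisfies returning → EX gps.
Land ∈ Sat(AG (returning → EX gps)).

Holds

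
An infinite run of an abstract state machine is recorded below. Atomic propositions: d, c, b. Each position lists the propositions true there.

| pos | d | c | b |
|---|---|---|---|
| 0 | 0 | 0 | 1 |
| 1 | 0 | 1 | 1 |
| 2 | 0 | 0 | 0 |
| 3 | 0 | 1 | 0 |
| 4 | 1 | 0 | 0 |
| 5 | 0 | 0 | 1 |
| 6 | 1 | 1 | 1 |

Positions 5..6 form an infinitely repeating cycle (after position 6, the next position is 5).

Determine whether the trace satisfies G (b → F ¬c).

b → F ¬c holds at every position 0..6, and those are all positions ever visited, so G (b → F ¬c) holds.
Positions where b holds: 0, 1, 5, 6.
Check F ¬c at each: 0→ok, 1→ok, 5→ok, 6→ok.

Holds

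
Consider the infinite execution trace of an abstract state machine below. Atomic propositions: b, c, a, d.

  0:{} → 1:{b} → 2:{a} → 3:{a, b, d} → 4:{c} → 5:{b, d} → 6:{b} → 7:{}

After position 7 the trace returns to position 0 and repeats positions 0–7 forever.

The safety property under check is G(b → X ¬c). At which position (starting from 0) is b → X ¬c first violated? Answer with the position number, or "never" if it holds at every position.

3

Check b → X ¬c at each position in order: 0 ✓, 1 ✓, 2 ✓.
At position 3 the labels are {a, b, d} and the next position 4 has {c}, so b → X ¬c is false there. This is the first violation.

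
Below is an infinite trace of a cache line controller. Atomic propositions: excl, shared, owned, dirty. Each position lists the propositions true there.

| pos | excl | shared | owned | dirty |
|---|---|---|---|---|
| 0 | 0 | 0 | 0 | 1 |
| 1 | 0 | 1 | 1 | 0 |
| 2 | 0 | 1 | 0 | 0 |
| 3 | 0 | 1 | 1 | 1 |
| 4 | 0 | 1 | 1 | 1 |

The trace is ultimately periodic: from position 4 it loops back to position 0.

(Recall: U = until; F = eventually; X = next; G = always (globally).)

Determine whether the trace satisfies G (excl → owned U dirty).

excl → owned U dirty holds at every position 0..4, and those are all positions ever visited, so G (excl → owned U dirty) holds.

Yes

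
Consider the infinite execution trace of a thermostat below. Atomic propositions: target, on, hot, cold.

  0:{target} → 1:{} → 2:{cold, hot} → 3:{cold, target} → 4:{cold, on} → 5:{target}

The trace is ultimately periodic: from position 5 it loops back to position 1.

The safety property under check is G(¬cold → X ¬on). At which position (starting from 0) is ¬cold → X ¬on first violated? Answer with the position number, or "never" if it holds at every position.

¬cold → X ¬on holds at every position 0..5, and those are all the positions the trace ever visits, so the invariant G(¬cold → X ¬on) is never violated.

never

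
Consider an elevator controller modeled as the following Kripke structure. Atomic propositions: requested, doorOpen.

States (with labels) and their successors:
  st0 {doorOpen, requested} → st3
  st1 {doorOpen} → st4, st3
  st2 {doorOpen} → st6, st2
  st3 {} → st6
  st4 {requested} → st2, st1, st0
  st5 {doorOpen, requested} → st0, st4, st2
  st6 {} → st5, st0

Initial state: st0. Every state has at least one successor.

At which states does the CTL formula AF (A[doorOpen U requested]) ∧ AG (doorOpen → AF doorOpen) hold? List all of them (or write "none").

{st0, st1, st3, st4, st5, st6}

States satisfying A[doorOpen U requested]: {st0, st4, st5}.
States satisfying AF (A[doorOpen U requested]): {st0, st1, st3, st4, st5, st6}.
States satisfying doorOpen → AF doorOpen: {st0, st1, st2, st3, st4, st5, st6}.
States satisfying AG (doorOpen → AF doorOpen): {st0, st1, st2, st3, st4, st5, st6}.
States satisfying AF (A[doorOpen U requested]) ∧ AG (doorOpen → AF doorOpen): {st0, st1, st3, st4, st5, st6}.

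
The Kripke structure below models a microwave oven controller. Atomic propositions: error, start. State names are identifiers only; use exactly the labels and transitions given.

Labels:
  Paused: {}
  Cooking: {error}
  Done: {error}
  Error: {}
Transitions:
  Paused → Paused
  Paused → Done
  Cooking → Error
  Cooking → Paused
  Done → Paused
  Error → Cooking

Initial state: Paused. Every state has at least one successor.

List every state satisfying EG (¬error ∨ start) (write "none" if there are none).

{Paused}

States satisfying ¬error ∨ start: {Paused, Error}.
States satisfying EG (¬error ∨ start): {Paused}.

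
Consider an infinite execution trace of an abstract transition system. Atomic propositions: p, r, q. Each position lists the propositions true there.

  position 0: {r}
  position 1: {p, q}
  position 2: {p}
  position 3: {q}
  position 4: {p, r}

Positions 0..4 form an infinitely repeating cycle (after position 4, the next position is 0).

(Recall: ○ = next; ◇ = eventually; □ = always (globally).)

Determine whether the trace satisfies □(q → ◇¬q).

q → ◇¬q holds at every position 0..4, and those are all positions ever visited, so □(q → ◇¬q) holds.
Positions where q holds: 1, 3.
Check ◇¬q at each: 1→ok, 3→ok.

Holds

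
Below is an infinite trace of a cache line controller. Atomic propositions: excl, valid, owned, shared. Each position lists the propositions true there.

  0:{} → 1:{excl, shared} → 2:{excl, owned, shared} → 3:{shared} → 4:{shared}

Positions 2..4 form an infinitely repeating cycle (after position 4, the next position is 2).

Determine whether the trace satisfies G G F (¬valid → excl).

Satisfied

G F (¬valid → excl) holds at every position 0..4, and those are all positions ever visited, so G G F (¬valid → excl) holds.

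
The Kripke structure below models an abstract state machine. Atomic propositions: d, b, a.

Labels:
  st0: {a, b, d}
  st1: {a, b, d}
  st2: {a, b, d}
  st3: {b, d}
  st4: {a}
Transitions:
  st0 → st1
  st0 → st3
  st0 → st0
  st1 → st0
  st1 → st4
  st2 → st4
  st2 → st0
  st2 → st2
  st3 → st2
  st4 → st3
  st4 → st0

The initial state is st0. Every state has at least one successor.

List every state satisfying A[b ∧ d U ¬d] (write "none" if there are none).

{st4}

States satisfying b ∧ d: {st0, st1, st2, st3}.
States satisfying ¬d: {st4}.
States satisfying A[b ∧ d U ¬d]: {st4}.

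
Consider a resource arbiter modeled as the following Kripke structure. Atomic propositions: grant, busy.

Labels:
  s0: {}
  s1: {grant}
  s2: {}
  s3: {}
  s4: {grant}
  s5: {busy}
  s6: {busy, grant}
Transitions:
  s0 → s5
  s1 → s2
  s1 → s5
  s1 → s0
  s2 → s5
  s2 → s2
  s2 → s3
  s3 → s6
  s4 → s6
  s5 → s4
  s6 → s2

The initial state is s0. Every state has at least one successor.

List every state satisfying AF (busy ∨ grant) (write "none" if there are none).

{s0, s1, s3, s4, s5, s6}

States satisfying busy ∨ grant: {s1, s4, s5, s6}.
States satisfying AF (busy ∨ grant): {s0, s1, s3, s4, s5, s6}.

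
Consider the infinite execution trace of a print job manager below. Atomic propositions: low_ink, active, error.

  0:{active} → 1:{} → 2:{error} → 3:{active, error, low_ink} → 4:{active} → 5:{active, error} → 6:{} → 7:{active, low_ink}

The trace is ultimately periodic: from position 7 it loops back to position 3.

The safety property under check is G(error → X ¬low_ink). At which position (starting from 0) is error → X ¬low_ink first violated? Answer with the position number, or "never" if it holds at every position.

Check error → X ¬low_ink at each position in order: 0 ✓, 1 ✓.
At position 2 the labels are {error} and the next position 3 has {active, error, low_ink}, so error → X ¬low_ink is false there. This is the first violation.

2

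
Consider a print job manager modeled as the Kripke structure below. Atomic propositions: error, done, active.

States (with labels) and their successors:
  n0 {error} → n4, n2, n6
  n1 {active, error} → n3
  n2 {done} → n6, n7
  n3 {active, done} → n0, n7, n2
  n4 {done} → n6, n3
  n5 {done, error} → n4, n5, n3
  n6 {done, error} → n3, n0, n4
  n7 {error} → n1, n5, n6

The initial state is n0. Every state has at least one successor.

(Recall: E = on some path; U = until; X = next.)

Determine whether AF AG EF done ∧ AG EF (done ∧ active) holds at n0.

States satisfying AG EF done: {n0, n1, n2, n3, n4, n5, n6, n7}.
States satisfying AF AG EF done: {n0, n1, n2, n3, n4, n5, n6, n7}.
States satisfying EF (done ∧ active): {n0, n1, n2, n3, n4, n5, n6, n7}.
States satisfying AG EF (done ∧ active): {n0, n1, n2, n3, n4, n5, n6, n7}.
States satisfying AF AG EF done ∧ AG EF (done ∧ active): {n0, n1, n2, n3, n4, n5, n6, n7}.
n0 ∈ Sat(AF AG EF done ∧ AG EF (done ∧ active)).

Holds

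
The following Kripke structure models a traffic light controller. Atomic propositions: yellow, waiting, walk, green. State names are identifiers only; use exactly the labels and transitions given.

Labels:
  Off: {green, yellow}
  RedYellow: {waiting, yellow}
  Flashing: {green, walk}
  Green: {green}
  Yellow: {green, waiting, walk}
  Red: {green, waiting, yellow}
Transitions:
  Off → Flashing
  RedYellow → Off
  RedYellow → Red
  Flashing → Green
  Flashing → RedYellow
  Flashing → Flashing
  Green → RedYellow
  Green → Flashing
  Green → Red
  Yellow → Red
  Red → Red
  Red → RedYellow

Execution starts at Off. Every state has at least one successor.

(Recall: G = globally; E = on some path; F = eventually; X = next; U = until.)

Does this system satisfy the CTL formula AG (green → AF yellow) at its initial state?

States satisfying green → AF yellow: {Off, RedYellow, Yellow, Red}.
States satisfying AG (green → AF yellow): ∅.
Flashing is reachable from Off and violates green → AF yellow, so AG fails at Off.
Off ∉ Sat(AG (green → AF yellow)).

Does not hold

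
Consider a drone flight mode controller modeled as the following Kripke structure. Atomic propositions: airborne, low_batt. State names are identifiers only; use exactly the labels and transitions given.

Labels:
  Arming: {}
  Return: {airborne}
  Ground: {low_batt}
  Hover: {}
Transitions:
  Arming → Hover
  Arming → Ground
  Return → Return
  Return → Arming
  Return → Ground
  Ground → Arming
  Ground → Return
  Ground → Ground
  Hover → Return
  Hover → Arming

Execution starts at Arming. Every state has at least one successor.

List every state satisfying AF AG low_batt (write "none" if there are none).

States satisfying AG low_batt: ∅.
States satisfying AF AG low_batt: ∅.

none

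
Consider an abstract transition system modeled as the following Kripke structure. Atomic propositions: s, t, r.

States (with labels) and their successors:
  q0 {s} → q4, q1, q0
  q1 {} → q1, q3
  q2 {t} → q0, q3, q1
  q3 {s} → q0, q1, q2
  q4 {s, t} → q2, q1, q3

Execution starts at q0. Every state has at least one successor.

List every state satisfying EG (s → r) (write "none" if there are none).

States satisfying s → r: {q1, q2}.
States satisfying EG (s → r): {q1, q2}.

{q1, q2}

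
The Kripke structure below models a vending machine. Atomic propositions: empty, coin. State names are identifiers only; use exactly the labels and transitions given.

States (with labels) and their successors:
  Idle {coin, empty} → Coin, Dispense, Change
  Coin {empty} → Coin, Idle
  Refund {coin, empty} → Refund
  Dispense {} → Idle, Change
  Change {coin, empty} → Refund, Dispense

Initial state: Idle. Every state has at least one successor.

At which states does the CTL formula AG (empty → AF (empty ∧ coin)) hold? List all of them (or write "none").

{Refund}

States satisfying empty → AF (empty ∧ coin): {Idle, Refund, Dispense, Change}.
States satisfying AG (empty → AF (empty ∧ coin)): {Refund}.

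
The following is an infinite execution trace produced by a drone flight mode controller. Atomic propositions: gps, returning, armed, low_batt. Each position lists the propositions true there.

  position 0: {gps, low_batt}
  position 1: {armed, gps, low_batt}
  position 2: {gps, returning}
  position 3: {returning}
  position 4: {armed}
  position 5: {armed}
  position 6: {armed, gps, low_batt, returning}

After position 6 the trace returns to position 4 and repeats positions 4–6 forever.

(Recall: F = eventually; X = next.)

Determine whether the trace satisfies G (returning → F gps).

Holds

returning → F gps holds at every position 0..6, and those are all positions ever visited, so G (returning → F gps) holds.
Positions where returning holds: 2, 3, 6.
Check F gps at each: 2→ok, 3→ok, 6→ok.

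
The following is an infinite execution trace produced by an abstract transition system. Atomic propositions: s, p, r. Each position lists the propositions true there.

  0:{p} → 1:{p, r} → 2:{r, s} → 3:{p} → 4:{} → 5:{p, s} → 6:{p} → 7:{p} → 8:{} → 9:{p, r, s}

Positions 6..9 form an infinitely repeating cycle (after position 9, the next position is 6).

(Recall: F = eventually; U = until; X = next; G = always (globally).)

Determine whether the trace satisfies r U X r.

Walking from position 0: X r first holds at position 0, and r holds at every earlier position along the way, so r U X r holds.

Yes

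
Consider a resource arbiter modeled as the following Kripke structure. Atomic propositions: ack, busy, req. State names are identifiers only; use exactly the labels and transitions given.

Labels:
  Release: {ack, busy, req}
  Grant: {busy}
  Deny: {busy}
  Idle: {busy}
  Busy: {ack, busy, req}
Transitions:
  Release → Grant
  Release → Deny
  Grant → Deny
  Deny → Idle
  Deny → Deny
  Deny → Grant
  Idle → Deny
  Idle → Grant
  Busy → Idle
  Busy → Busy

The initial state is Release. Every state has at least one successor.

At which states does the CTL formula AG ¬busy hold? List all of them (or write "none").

States satisfying ¬busy: ∅.
States satisfying AG ¬busy: ∅.

none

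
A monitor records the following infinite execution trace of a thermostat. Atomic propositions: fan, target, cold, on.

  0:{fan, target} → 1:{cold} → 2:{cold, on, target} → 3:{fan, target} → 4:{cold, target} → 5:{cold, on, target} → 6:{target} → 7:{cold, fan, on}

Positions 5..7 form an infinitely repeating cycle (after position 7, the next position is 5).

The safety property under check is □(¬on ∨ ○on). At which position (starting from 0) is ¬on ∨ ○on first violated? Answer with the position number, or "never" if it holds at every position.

2

Check ¬on ∨ ○on at each position in order: 0 ✓, 1 ✓.
At position 2 the labels are {cold, on, target} and the next position 3 has {fan, target}, so ¬on ∨ ○on is false there. This is the first violation.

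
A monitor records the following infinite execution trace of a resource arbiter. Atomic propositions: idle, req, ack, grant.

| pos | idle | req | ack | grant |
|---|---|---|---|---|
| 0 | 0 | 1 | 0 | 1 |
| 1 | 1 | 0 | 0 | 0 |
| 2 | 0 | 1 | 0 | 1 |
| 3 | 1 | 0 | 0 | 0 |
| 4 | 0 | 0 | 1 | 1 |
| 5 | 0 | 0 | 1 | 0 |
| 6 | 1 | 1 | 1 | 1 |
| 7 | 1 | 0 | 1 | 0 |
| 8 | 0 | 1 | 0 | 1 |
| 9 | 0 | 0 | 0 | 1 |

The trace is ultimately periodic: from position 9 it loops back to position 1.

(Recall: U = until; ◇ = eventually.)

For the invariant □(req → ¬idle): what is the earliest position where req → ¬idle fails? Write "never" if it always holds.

Check req → ¬idle at each position in order: 0 ✓, 1 ✓, 2 ✓, 3 ✓, 4 ✓, 5 ✓.
At position 6 the labels are {ack, grant, idle, req}, so req → ¬idle is false there. This is the first violation.

6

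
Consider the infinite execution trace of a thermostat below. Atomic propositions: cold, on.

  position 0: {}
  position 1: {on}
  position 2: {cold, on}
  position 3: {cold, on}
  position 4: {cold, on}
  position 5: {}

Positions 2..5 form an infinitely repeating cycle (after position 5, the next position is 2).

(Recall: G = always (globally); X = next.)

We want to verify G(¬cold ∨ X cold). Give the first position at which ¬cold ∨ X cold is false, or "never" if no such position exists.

4

Check ¬cold ∨ X cold at each position in order: 0 ✓, 1 ✓, 2 ✓, 3 ✓.
At position 4 the labels are {cold, on} and the next position 5 has {}, so ¬cold ∨ X cold is false there. This is the first violation.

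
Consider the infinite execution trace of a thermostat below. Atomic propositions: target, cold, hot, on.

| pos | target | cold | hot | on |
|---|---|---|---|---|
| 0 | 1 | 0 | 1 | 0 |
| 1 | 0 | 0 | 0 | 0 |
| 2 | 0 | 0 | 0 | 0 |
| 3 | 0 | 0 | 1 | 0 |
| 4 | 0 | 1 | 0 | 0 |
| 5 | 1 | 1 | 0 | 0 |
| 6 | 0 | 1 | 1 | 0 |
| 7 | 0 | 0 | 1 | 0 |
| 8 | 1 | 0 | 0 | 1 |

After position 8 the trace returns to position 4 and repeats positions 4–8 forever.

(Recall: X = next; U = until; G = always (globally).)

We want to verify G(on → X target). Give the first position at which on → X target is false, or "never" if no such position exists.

8

Check on → X target at each position in order: 0 ✓, 1 ✓, 2 ✓, 3 ✓, 4 ✓, 5 ✓, 6 ✓, 7 ✓.
At position 8 the labels are {on, target} and the next position 4 has {cold}, so on → X target is false there. This is the first violation.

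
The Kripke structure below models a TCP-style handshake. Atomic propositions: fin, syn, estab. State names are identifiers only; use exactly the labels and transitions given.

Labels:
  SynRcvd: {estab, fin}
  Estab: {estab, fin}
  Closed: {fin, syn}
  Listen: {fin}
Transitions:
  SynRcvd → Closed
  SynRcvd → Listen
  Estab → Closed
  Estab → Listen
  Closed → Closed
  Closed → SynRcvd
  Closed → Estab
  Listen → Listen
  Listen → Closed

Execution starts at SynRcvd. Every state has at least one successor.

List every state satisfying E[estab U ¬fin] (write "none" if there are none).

States satisfying estab: {SynRcvd, Estab}.
States satisfying ¬fin: ∅.
States satisfying E[estab U ¬fin]: ∅.

none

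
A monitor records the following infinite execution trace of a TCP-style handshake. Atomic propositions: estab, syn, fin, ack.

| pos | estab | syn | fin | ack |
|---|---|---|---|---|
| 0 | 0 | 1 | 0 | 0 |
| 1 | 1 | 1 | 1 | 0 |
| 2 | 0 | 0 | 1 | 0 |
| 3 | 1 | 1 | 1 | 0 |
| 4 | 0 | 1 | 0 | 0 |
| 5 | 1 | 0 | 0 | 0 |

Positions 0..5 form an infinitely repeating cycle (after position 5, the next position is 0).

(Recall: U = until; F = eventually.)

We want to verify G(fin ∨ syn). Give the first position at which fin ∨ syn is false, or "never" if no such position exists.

5

Check fin ∨ syn at each position in order: 0 ✓, 1 ✓, 2 ✓, 3 ✓, 4 ✓.
At position 5 the labels are {estab}, so fin ∨ syn is false there. This is the first violation.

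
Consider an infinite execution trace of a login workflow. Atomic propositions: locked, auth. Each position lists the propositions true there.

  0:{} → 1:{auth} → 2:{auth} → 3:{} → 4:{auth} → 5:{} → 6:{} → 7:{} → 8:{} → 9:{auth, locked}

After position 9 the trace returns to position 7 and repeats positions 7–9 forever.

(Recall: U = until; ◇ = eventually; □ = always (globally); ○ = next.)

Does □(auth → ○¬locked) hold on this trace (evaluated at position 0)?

auth → ○¬locked holds at every position 0..9, and those are all positions ever visited, so □(auth → ○¬locked) holds.
Positions where auth holds: 1, 2, 4, 9.
Check ○¬locked at each: 1→ok, 2→ok, 4→ok, 9→ok.

Satisfied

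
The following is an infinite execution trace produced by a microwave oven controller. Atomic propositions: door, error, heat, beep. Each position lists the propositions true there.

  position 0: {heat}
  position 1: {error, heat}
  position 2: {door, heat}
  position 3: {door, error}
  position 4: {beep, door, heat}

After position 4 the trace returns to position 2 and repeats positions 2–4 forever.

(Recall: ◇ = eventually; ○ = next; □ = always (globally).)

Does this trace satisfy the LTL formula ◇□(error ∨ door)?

Yes

□(error ∨ door) holds at position 1, which is reachable from 0, so ◇□(error ∨ door) holds.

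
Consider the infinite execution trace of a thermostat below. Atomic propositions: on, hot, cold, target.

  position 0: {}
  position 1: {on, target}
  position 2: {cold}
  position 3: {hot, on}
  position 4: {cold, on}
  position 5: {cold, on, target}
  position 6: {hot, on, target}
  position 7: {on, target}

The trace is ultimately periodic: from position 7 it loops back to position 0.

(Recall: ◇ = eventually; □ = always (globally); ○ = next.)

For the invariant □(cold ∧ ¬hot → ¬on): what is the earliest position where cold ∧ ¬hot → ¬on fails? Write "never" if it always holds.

Check cold ∧ ¬hot → ¬on at each position in order: 0 ✓, 1 ✓, 2 ✓, 3 ✓.
At position 4 the labels are {cold, on}, so cold ∧ ¬hot → ¬on is false there. This is the first violation.

4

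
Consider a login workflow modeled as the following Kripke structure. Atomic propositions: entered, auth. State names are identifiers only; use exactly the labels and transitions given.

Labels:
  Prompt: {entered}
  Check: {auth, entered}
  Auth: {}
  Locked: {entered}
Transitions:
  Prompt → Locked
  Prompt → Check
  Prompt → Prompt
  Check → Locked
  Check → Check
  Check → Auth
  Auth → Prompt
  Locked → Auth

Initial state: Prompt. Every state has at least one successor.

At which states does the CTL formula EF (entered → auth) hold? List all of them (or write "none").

{Prompt, Check, Auth, Locked}

States satisfying entered → auth: {Check, Auth}.
States satisfying EF (entered → auth): {Prompt, Check, Auth, Locked}.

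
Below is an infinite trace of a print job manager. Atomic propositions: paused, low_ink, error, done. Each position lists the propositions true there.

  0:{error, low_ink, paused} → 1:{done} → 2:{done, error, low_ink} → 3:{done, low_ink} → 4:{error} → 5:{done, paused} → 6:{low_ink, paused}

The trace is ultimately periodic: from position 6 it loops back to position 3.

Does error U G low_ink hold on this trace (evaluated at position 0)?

Walking from position 0: at position 1, G low_ink has not yet held and error fails, so error U G low_ink is false.

Violated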